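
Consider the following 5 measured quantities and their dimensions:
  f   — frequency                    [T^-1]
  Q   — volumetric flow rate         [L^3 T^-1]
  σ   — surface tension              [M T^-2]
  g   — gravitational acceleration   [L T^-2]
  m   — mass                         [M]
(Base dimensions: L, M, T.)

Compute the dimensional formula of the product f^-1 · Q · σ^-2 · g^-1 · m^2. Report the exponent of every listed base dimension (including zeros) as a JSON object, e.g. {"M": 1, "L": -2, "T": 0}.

{"L": 2, "M": 0, "T": 6}

Exponent matrix [L,M,T] × [f,Q,σ,g,m]:
  L: [ 0  3  0  1  0]
  M: [ 0  0  1  0  1]
  T: [-1 -1 -2 -2  0]
  [L]: (-1)·0+(1)·3+(-2)·0+(-1)·1+(2)·0 = 2
  [M]: (-1)·0+(1)·0+(-2)·1+(-1)·0+(2)·1 = 0
  [T]: (-1)·-1+(1)·-1+(-2)·-2+(-1)·-2+(2)·0 = 6
⇒ L^2 T^6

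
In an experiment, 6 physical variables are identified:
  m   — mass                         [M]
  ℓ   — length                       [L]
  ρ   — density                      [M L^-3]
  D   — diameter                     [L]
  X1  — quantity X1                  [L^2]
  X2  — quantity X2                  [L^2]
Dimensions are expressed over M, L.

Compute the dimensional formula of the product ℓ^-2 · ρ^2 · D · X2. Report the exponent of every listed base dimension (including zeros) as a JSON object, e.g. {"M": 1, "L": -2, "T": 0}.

Exponent matrix [M,L] × [m,ℓ,ρ,D,X1,X2]:
  M: [ 1  0  1  0  0  0]
  L: [ 0  1 -3  1  2  2]
  [M]: (-2)·0+(2)·1+(1)·0+(1)·0 = 2
  [L]: (-2)·1+(2)·-3+(1)·1+(1)·2 = -5
⇒ M^2 L^-5

{"M": 2, "L": -5}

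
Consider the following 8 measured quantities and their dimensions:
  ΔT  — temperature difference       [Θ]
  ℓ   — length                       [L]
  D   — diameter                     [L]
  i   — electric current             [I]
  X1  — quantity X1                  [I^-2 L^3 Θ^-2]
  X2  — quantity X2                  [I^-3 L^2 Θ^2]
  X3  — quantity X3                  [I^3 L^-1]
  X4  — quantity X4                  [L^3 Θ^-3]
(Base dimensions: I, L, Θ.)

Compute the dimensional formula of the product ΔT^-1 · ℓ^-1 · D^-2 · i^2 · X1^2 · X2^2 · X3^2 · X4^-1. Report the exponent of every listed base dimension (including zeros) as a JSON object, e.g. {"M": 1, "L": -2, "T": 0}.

{"I": -2, "L": 2, "Θ": 2}

Write exponents as rows I,L,Θ / cols ΔT,ℓ,D,i,X1,X2,X3,X4:
  I: [ 0  0  0  1 -2 -3  3  0]
  L: [ 0  1  1  0  3  2 -1  3]
  Θ: [ 1  0  0  0 -2  2  0 -3]
  [I]: (-1)·0+(-1)·0+(-2)·0+(2)·1+(2)·-2+(2)·-3+(2)·3+(-1)·0 = -2
  [L]: (-1)·0+(-1)·1+(-2)·1+(2)·0+(2)·3+(2)·2+(2)·-1+(-1)·3 = 2
  [Θ]: (-1)·1+(-1)·0+(-2)·0+(2)·0+(2)·-2+(2)·2+(2)·0+(-1)·-3 = 2
⇒ I^-2 L^2 Θ^2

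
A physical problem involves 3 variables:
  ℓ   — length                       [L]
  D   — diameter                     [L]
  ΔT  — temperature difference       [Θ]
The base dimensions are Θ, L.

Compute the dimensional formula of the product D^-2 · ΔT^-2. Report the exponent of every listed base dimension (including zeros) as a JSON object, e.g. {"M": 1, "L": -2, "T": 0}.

{"Θ": -2, "L": -2}

Exponent matrix [Θ,L] × [ℓ,D,ΔT]:
  Θ: [ 0  0  1]
  L: [ 1  1  0]
  [Θ]: (-2)·0+(-2)·1 = -2
  [L]: (-2)·1+(-2)·0 = -2
⇒ Θ^-2 L^-2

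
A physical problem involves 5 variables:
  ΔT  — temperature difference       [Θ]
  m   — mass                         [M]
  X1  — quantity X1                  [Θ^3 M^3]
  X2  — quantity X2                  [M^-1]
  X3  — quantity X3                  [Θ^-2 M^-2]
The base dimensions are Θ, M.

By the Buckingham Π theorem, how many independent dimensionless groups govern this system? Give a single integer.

3

Exponent matrix [Θ,M] × [ΔT,m,X1,X2,X3]:
  Θ: [ 1  0  3  0 -2]
  M: [ 0  1  3 -1 -2]
Echelon form has 2 nonzero rows (pivots: ΔT,m)
Π count = n − r = 5 − 2 = 3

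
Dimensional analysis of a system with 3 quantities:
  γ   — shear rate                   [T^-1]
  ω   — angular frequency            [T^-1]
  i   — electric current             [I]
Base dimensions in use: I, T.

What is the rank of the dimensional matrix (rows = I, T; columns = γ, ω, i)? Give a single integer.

2

Dimensional matrix (I×T by γ×ω×i):
  I: [ 0  0  1]
  T: [-1 -1  0]
RREF → pivots at {γ,i} ⇒ r = 2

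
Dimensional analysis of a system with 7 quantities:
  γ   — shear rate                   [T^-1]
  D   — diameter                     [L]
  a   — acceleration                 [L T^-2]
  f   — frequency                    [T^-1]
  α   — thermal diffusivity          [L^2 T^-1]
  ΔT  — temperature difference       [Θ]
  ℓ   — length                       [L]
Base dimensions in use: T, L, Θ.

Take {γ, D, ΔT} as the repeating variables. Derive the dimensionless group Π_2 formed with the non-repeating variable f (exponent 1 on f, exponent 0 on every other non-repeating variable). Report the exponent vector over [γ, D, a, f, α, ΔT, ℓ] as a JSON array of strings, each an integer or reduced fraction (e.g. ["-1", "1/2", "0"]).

Write exponents as rows T,L,Θ / cols γ,D,a,f,α,ΔT,ℓ:
  T: [-1  0 -2 -1 -1  0  0]
  L: [ 0  1  1  0  2  0  1]
  Θ: [ 0  0  0  0  0  1  0]
Row reduction gives pivot columns γ,D,ΔT; rank = 3
Pivot set = {γ,D,ΔT}, free = {a,f,α,ℓ}
RREF:
  r0: [   1    0    2    1    1    0    0]
  r1: [   0    1    1    0    2    0    1]
  r2: [   0    0    0    0    0    1    0]
Fix exponent of f at 1, a at 0, α at 0, ℓ at 0; solve each RREF row for its pivot's exponent:
  r0: exp(γ) + (1)·1 = 0 ⇒ exp(γ) = -1
  r1: exp(D) + (0)·1 = 0 ⇒ exp(D) = 0
  r2: exp(ΔT) + (0)·1 = 0 ⇒ exp(ΔT) = 0
Π_2 = γ^-1 · f

["-1", "0", "0", "1", "0", "0", "0"]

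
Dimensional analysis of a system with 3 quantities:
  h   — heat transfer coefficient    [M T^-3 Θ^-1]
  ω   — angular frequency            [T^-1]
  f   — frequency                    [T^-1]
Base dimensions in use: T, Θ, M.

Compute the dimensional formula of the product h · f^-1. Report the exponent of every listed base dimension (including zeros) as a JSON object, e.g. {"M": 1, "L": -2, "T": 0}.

{"T": -2, "Θ": -1, "M": 1}

Dimensional matrix (T×Θ×M by h×ω×f):
  T: [-3 -1 -1]
  Θ: [-1  0  0]
  M: [ 1  0  0]
  [T]: (1)·-3+(-1)·-1 = -2
  [Θ]: (1)·-1+(-1)·0 = -1
  [M]: (1)·1+(-1)·0 = 1
⇒ T^-2 Θ^-1 M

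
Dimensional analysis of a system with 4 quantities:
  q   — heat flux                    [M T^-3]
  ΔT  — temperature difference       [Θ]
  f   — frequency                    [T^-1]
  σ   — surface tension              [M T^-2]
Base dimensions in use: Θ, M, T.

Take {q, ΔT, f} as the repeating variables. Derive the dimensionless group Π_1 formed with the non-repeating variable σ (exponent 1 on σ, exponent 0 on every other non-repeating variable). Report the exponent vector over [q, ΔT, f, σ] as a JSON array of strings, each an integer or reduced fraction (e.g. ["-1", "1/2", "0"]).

Write exponents as rows Θ,M,T / cols q,ΔT,f,σ:
  Θ: [ 0  1  0  0]
  M: [ 1  0  0  1]
  T: [-3  0 -1 -2]
RREF → pivots at {q,ΔT,f} ⇒ r = 3
Repeat: q,ΔT,f; free: σ
RREF:
  r0: [   1    0    0    1]
  r1: [   0    1    0    0]
  r2: [   0    0    1   -1]
Fix exponent of σ at 1; solve each RREF row for its pivot's exponent:
  r0: exp(q) + (1)·1 = 0 ⇒ exp(q) = -1
  r1: exp(ΔT) + (0)·1 = 0 ⇒ exp(ΔT) = 0
  r2: exp(f) + (-1)·1 = 0 ⇒ exp(f) = 1
Π_1 = q^-1 · f · σ

["-1", "0", "1", "1"]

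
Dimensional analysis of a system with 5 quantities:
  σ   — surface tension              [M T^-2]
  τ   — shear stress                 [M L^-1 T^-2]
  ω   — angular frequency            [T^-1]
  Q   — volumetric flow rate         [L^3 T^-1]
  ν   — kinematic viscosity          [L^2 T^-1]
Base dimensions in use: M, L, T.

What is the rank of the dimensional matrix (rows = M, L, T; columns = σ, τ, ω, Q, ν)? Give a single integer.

Dimensional matrix (M×L×T by σ×τ×ω×Q×ν):
  M: [ 1  1  0  0  0]
  L: [ 0 -1  0  3  2]
  T: [-2 -2 -1 -1 -1]
Echelon form has 3 nonzero rows (pivots: σ,τ,ω)

3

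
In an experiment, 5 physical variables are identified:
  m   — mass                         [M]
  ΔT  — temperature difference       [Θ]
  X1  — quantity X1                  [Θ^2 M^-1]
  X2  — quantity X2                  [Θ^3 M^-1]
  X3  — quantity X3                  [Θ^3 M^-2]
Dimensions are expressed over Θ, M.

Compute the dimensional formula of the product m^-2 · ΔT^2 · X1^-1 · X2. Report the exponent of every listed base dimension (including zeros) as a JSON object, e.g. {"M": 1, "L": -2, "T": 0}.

Exponent matrix [Θ,M] × [m,ΔT,X1,X2,X3]:
  Θ: [ 0  1  2  3  3]
  M: [ 1  0 -1 -1 -2]
  [Θ]: (-2)·0+(2)·1+(-1)·2+(1)·3 = 3
  [M]: (-2)·1+(2)·0+(-1)·-1+(1)·-1 = -2
⇒ Θ^3 M^-2

{"Θ": 3, "M": -2}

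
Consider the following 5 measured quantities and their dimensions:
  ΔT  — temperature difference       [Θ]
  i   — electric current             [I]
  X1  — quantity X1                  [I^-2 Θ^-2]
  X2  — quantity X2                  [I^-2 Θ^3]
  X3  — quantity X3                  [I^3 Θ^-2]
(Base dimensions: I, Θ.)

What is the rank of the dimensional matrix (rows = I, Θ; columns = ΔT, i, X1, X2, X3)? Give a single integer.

Exponent matrix [I,Θ] × [ΔT,i,X1,X2,X3]:
  I: [ 0  1 -2 -2  3]
  Θ: [ 1  0 -2  3 -2]
Row reduction gives pivot columns ΔT,i; rank = 2

2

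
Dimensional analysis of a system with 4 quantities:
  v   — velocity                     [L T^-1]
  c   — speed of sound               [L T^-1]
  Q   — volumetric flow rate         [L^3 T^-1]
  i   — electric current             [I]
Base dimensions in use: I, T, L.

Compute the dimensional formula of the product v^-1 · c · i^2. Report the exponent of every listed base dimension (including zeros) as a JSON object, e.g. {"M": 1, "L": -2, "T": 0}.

Dimensional matrix (I×T×L by v×c×Q×i):
  I: [ 0  0  0  1]
  T: [-1 -1 -1  0]
  L: [ 1  1  3  0]
  [I]: (-1)·0+(1)·0+(2)·1 = 2
  [T]: (-1)·-1+(1)·-1+(2)·0 = 0
  [L]: (-1)·1+(1)·1+(2)·0 = 0
⇒ I^2

{"I": 2, "T": 0, "L": 0}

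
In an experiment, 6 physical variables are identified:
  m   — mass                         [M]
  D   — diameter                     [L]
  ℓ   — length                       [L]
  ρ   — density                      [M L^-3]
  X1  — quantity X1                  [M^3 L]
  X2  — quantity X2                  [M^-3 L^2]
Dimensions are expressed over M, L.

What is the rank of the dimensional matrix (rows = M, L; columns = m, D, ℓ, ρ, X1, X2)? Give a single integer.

2

Exponent matrix [M,L] × [m,D,ℓ,ρ,X1,X2]:
  M: [ 1  0  0  1  3 -3]
  L: [ 0  1  1 -3  1  2]
RREF → pivots at {m,D} ⇒ r = 2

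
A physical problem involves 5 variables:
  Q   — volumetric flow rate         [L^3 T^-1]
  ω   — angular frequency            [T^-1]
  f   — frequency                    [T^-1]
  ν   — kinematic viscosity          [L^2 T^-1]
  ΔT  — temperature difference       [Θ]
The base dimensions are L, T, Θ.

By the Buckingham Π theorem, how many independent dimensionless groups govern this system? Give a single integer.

2

Write exponents as rows L,T,Θ / cols Q,ω,f,ν,ΔT:
  L: [ 3  0  0  2  0]
  T: [-1 -1 -1 -1  0]
  Θ: [ 0  0  0  0  1]
Row reduction gives pivot columns Q,ω,ΔT; rank = 3
Π count = n − r = 5 − 3 = 2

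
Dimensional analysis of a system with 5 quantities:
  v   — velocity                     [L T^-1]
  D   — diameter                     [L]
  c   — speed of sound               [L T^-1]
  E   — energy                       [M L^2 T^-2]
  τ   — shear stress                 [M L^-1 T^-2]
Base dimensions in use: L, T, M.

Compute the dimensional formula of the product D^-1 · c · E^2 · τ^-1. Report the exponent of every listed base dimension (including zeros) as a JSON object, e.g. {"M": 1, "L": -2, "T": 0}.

Exponent matrix [L,T,M] × [v,D,c,E,τ]:
  L: [ 1  1  1  2 -1]
  T: [-1  0 -1 -2 -2]
  M: [ 0  0  0  1  1]
  [L]: (-1)·1+(1)·1+(2)·2+(-1)·-1 = 5
  [T]: (-1)·0+(1)·-1+(2)·-2+(-1)·-2 = -3
  [M]: (-1)·0+(1)·0+(2)·1+(-1)·1 = 1
⇒ L^5 T^-3 M

{"L": 5, "T": -3, "M": 1}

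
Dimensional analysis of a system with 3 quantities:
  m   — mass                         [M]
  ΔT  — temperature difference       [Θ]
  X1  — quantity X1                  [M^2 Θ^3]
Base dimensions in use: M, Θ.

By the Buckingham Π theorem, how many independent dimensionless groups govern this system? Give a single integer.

1

Dimensional matrix (M×Θ by m×ΔT×X1):
  M: [ 1  0  2]
  Θ: [ 0  1  3]
Echelon form has 2 nonzero rows (pivots: m,ΔT)
3 vars − rank 2 = 1 Π group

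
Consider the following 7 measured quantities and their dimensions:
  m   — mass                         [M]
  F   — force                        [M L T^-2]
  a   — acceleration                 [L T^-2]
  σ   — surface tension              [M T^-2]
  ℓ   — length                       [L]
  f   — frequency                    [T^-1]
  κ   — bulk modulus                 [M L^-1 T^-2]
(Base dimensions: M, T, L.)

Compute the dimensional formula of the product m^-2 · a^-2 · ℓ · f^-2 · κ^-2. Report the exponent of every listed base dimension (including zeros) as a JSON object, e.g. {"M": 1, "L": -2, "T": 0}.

{"M": -4, "T": 10, "L": 1}

Exponent matrix [M,T,L] × [m,F,a,σ,ℓ,f,κ]:
  M: [ 1  1  0  1  0  0  1]
  T: [ 0 -2 -2 -2  0 -1 -2]
  L: [ 0  1  1  0  1  0 -1]
  [M]: (-2)·1+(-2)·0+(1)·0+(-2)·0+(-2)·1 = -4
  [T]: (-2)·0+(-2)·-2+(1)·0+(-2)·-1+(-2)·-2 = 10
  [L]: (-2)·0+(-2)·1+(1)·1+(-2)·0+(-2)·-1 = 1
⇒ M^-4 T^10 L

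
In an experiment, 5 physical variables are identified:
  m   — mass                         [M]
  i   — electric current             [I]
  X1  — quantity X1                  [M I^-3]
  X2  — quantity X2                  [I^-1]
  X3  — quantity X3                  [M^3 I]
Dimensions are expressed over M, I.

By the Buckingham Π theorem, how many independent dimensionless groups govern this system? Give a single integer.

3

Write exponents as rows M,I / cols m,i,X1,X2,X3:
  M: [ 1  0  1  0  3]
  I: [ 0  1 -3 -1  1]
Row reduction gives pivot columns m,i; rank = 2
5 vars − rank 2 = 3 Π groups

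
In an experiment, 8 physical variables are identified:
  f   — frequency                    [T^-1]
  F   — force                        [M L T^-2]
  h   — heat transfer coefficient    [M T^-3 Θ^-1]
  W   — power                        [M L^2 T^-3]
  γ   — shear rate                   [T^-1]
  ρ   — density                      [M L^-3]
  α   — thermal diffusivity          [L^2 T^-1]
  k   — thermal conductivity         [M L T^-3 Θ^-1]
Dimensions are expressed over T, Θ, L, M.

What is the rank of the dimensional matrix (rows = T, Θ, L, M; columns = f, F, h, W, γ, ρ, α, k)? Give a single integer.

Exponent matrix [T,Θ,L,M] × [f,F,h,W,γ,ρ,α,k]:
  T: [-1 -2 -3 -3 -1  0 -1 -3]
  Θ: [ 0  0 -1  0  0  0  0 -1]
  L: [ 0  1  0  2  0 -3  2  1]
  M: [ 0  1  1  1  0  1  0  1]
Echelon form has 4 nonzero rows (pivots: f,F,h,W)

4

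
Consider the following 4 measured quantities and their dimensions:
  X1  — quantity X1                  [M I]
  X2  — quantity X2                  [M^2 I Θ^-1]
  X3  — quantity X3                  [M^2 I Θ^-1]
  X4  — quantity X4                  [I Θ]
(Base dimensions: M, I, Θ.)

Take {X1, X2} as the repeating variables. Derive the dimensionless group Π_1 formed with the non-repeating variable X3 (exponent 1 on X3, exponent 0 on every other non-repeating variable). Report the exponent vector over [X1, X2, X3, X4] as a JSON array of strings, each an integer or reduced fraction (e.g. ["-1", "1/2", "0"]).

["0", "-1", "1", "0"]

Exponent matrix [M,I,Θ] × [X1,X2,X3,X4]:
  M: [ 1  2  2  0]
  I: [ 1  1  1  1]
  Θ: [ 0 -1 -1  1]
Echelon form has 2 nonzero rows (pivots: X1,X2)
Pivot set = {X1,X2}, free = {X3,X4}
RREF:
  r0: [   1    0    0    2]
  r1: [   0    1    1   -1]
  r2: [   0    0    0    0]
Fix exponent of X3 at 1, X4 at 0; solve each RREF row for its pivot's exponent:
  r0: exp(X1) + (0)·1 = 0 ⇒ exp(X1) = 0
  r1: exp(X2) + (1)·1 = 0 ⇒ exp(X2) = -1
Π_1 = X2^-1 · X3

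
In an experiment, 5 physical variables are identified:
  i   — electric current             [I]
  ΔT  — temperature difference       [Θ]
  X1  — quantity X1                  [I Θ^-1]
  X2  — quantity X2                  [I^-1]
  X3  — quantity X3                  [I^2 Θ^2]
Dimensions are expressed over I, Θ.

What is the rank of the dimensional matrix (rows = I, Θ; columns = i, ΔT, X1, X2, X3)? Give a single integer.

2

Write exponents as rows I,Θ / cols i,ΔT,X1,X2,X3:
  I: [ 1  0  1 -1  2]
  Θ: [ 0  1 -1  0  2]
Echelon form has 2 nonzero rows (pivots: i,ΔT)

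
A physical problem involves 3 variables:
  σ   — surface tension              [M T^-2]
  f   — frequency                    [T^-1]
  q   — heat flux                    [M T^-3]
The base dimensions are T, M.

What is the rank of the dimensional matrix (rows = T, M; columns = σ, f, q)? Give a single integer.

2

Exponent matrix [T,M] × [σ,f,q]:
  T: [-2 -1 -3]
  M: [ 1  0  1]
Echelon form has 2 nonzero rows (pivots: σ,f)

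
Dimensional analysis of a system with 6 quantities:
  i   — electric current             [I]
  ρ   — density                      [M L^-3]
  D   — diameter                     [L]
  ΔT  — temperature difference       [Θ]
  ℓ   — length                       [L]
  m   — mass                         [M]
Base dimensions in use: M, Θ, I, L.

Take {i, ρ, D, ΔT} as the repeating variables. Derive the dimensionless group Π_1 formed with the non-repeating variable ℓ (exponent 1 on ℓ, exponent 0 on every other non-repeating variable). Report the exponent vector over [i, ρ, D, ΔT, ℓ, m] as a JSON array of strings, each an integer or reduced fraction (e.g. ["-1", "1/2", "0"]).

["0", "0", "-1", "0", "1", "0"]

Write exponents as rows M,Θ,I,L / cols i,ρ,D,ΔT,ℓ,m:
  M: [ 0  1  0  0  0  1]
  Θ: [ 0  0  0  1  0  0]
  I: [ 1  0  0  0  0  0]
  L: [ 0 -3  1  0  1  0]
Echelon form has 4 nonzero rows (pivots: i,ρ,D,ΔT)
Repeat: i,ρ,D,ΔT; free: ℓ,m
RREF:
  r0: [   1    0    0    0    0    0]
  r1: [   0    1    0    0    0    1]
  r2: [   0    0    1    0    1    3]
  r3: [   0    0    0    1    0    0]
Fix exponent of ℓ at 1, m at 0; solve each RREF row for its pivot's exponent:
  r0: exp(i) + (0)·1 = 0 ⇒ exp(i) = 0
  r1: exp(ρ) + (0)·1 = 0 ⇒ exp(ρ) = 0
  r2: exp(D) + (1)·1 = 0 ⇒ exp(D) = -1
  r3: exp(ΔT) + (0)·1 = 0 ⇒ exp(ΔT) = 0
Π_1 = D^-1 · ℓ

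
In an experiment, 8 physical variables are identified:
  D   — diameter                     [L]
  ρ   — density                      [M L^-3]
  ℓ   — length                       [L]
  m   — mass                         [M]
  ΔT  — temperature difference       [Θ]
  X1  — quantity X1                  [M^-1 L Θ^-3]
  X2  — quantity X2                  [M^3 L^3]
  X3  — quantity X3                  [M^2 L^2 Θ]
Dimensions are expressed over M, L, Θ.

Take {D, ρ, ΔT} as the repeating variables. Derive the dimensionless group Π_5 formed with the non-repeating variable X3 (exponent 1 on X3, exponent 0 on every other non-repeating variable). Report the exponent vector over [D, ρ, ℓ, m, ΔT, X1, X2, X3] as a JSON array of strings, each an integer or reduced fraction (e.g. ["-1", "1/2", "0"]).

Exponent matrix [M,L,Θ] × [D,ρ,ℓ,m,ΔT,X1,X2,X3]:
  M: [ 0  1  0  1  0 -1  3  2]
  L: [ 1 -3  1  0  0  1  3  2]
  Θ: [ 0  0  0  0  1 -3  0  1]
RREF → pivots at {D,ρ,ΔT} ⇒ r = 3
Repeat: D,ρ,ΔT; free: ℓ,m,X1,X2,X3
RREF:
  r0: [   1    0    1    3    0   -2   12    8]
  r1: [   0    1    0    1    0   -1    3    2]
  r2: [   0    0    0    0    1   -3    0    1]
Fix exponent of X3 at 1, ℓ at 0, m at 0, X1 at 0, X2 at 0; solve each RREF row for its pivot's exponent:
  r0: exp(D) + (8)·1 = 0 ⇒ exp(D) = -8
  r1: exp(ρ) + (2)·1 = 0 ⇒ exp(ρ) = -2
  r2: exp(ΔT) + (1)·1 = 0 ⇒ exp(ΔT) = -1
Π_5 = D^-8 · ρ^-2 · ΔT^-1 · X3

["-8", "-2", "0", "0", "-1", "0", "0", "1"]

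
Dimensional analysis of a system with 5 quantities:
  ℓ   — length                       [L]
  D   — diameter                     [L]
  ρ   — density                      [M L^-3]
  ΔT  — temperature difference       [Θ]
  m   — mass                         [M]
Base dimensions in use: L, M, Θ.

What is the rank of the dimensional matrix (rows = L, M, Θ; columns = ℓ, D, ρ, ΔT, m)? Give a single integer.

3

Dimensional matrix (L×M×Θ by ℓ×D×ρ×ΔT×m):
  L: [ 1  1 -3  0  0]
  M: [ 0  0  1  0  1]
  Θ: [ 0  0  0  1  0]
RREF → pivots at {ℓ,ρ,ΔT} ⇒ r = 3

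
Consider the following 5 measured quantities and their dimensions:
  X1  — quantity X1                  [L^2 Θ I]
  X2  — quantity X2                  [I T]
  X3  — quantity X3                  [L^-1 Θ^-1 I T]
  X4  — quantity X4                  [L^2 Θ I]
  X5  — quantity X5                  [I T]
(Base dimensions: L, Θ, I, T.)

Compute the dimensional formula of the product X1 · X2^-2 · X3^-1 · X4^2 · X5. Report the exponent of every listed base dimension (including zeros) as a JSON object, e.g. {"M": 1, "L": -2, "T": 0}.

{"L": 7, "Θ": 4, "I": 1, "T": -2}

Dimensional matrix (L×Θ×I×T by X1×X2×X3×X4×X5):
  L: [ 2  0 -1  2  0]
  Θ: [ 1  0 -1  1  0]
  I: [ 1  1  1  1  1]
  T: [ 0  1  1  0  1]
  [L]: (1)·2+(-2)·0+(-1)·-1+(2)·2+(1)·0 = 7
  [Θ]: (1)·1+(-2)·0+(-1)·-1+(2)·1+(1)·0 = 4
  [I]: (1)·1+(-2)·1+(-1)·1+(2)·1+(1)·1 = 1
  [T]: (1)·0+(-2)·1+(-1)·1+(2)·0+(1)·1 = -2
⇒ L^7 Θ^4 I T^-2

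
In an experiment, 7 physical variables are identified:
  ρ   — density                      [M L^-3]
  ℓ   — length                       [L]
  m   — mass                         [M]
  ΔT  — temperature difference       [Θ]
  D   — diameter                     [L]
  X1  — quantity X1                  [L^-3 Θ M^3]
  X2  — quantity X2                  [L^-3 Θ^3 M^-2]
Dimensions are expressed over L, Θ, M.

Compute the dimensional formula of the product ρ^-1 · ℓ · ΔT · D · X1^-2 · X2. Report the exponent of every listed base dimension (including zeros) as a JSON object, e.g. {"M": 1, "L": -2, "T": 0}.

Exponent matrix [L,Θ,M] × [ρ,ℓ,m,ΔT,D,X1,X2]:
  L: [-3  1  0  0  1 -3 -3]
  Θ: [ 0  0  0  1  0  1  3]
  M: [ 1  0  1  0  0  3 -2]
  [L]: (-1)·-3+(1)·1+(1)·0+(1)·1+(-2)·-3+(1)·-3 = 8
  [Θ]: (-1)·0+(1)·0+(1)·1+(1)·0+(-2)·1+(1)·3 = 2
  [M]: (-1)·1+(1)·0+(1)·0+(1)·0+(-2)·3+(1)·-2 = -9
⇒ L^8 Θ^2 M^-9

{"L": 8, "Θ": 2, "M": -9}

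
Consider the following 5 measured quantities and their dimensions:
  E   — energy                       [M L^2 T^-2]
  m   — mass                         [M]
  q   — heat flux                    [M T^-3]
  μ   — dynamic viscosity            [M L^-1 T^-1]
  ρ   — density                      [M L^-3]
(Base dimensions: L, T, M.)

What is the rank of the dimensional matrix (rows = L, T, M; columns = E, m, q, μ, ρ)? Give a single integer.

3

Write exponents as rows L,T,M / cols E,m,q,μ,ρ:
  L: [ 2  0  0 -1 -3]
  T: [-2  0 -3 -1  0]
  M: [ 1  1  1  1  1]
Echelon form has 3 nonzero rows (pivots: E,m,q)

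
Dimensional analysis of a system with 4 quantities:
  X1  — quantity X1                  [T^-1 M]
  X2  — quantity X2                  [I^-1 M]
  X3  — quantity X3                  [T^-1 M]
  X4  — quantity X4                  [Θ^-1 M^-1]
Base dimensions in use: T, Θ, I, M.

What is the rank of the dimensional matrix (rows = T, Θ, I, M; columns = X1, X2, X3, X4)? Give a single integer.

3

Exponent matrix [T,Θ,I,M] × [X1,X2,X3,X4]:
  T: [-1  0 -1  0]
  Θ: [ 0  0  0 -1]
  I: [ 0 -1  0  0]
  M: [ 1  1  1 -1]
Row reduction gives pivot columns X1,X2,X4; rank = 3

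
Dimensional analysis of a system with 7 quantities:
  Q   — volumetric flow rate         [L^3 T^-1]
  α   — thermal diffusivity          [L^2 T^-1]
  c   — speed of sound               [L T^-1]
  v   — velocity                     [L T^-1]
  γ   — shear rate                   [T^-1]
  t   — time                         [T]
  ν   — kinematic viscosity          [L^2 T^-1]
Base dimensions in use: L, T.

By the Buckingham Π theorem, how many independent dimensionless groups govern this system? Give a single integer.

Write exponents as rows L,T / cols Q,α,c,v,γ,t,ν:
  L: [ 3  2  1  1  0  0  2]
  T: [-1 -1 -1 -1 -1  1 -1]
Row reduction gives pivot columns Q,α; rank = 2
Π count = n − r = 7 − 2 = 5

5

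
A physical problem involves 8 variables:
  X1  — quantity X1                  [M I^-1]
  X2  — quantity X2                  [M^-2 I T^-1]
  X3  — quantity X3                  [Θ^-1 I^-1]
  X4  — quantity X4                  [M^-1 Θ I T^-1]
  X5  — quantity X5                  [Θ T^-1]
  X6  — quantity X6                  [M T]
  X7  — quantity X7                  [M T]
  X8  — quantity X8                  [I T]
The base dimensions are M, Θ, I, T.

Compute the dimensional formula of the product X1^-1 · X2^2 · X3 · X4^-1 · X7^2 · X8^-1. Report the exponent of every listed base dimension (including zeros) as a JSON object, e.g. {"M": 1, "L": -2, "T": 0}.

Exponent matrix [M,Θ,I,T] × [X1,X2,X3,X4,X5,X6,X7,X8]:
  M: [ 1 -2  0 -1  0  1  1  0]
  Θ: [ 0  0 -1  1  1  0  0  0]
  I: [-1  1 -1  1  0  0  0  1]
  T: [ 0 -1  0 -1 -1  1  1  1]
  [M]: (-1)·1+(2)·-2+(1)·0+(-1)·-1+(2)·1+(-1)·0 = -2
  [Θ]: (-1)·0+(2)·0+(1)·-1+(-1)·1+(2)·0+(-1)·0 = -2
  [I]: (-1)·-1+(2)·1+(1)·-1+(-1)·1+(2)·0+(-1)·1 = 0
  [T]: (-1)·0+(2)·-1+(1)·0+(-1)·-1+(2)·1+(-1)·1 = 0
⇒ M^-2 Θ^-2

{"M": -2, "Θ": -2, "I": 0, "T": 0}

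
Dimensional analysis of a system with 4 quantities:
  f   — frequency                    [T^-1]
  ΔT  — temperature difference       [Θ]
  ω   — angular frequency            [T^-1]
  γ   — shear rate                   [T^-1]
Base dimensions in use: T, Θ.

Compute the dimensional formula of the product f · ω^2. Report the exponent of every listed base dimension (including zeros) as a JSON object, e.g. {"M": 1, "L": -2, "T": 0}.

Write exponents as rows T,Θ / cols f,ΔT,ω,γ:
  T: [-1  0 -1 -1]
  Θ: [ 0  1  0  0]
  [T]: (1)·-1+(2)·-1 = -3
  [Θ]: (1)·0+(2)·0 = 0
⇒ T^-3

{"T": -3, "Θ": 0}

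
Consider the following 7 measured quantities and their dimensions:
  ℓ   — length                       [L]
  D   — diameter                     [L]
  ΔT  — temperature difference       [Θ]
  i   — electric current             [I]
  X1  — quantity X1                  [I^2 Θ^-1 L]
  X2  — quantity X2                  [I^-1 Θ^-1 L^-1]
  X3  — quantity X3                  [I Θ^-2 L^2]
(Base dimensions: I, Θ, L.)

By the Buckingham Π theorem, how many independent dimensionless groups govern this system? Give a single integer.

Dimensional matrix (I×Θ×L by ℓ×D×ΔT×i×X1×X2×X3):
  I: [ 0  0  0  1  2 -1  1]
  Θ: [ 0  0  1  0 -1 -1 -2]
  L: [ 1  1  0  0  1 -1  2]
Row reduction gives pivot columns ℓ,ΔT,i; rank = 3
n=7, r=3 ⇒ 4 dimensionless groups

4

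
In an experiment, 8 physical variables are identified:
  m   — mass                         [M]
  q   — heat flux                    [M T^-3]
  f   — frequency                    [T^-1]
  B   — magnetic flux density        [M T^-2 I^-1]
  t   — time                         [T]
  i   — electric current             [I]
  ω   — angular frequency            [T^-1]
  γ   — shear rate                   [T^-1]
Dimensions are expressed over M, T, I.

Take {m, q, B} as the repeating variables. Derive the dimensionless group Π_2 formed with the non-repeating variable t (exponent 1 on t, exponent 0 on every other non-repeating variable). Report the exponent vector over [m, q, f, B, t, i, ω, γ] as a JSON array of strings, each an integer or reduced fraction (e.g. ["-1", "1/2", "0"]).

["-1/3", "1/3", "0", "0", "1", "0", "0", "0"]

Exponent matrix [M,T,I] × [m,q,f,B,t,i,ω,γ]:
  M: [ 1  1  0  1  0  0  0  0]
  T: [ 0 -3 -1 -2  1  0 -1 -1]
  I: [ 0  0  0 -1  0  1  0  0]
Row reduction gives pivot columns m,q,B; rank = 3
Repeat: m,q,B; free: f,t,i,ω,γ
RREF:
  r0: [   1    0 -1/3    0  1/3  1/3 -1/3 -1/3]
  r1: [   0    1  1/3    0 -1/3  2/3  1/3  1/3]
  r2: [   0    0    0    1    0   -1    0    0]
Fix exponent of t at 1, f at 0, i at 0, ω at 0, γ at 0; solve each RREF row for its pivot's exponent:
  r0: exp(m) + (1/3)·1 = 0 ⇒ exp(m) = -1/3
  r1: exp(q) + (-1/3)·1 = 0 ⇒ exp(q) = 1/3
  r2: exp(B) + (0)·1 = 0 ⇒ exp(B) = 0
Π_2 = m^(-1/3) · q^(1/3) · t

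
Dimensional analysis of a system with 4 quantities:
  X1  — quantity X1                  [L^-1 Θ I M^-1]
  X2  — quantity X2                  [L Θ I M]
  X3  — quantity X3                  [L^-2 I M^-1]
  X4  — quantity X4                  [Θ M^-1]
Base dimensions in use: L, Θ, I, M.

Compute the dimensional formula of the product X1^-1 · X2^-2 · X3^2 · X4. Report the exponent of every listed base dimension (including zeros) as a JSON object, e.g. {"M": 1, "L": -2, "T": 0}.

Write exponents as rows L,Θ,I,M / cols X1,X2,X3,X4:
  L: [-1  1 -2  0]
  Θ: [ 1  1  0  1]
  I: [ 1  1  1  0]
  M: [-1  1 -1 -1]
  [L]: (-1)·-1+(-2)·1+(2)·-2+(1)·0 = -5
  [Θ]: (-1)·1+(-2)·1+(2)·0+(1)·1 = -2
  [I]: (-1)·1+(-2)·1+(2)·1+(1)·0 = -1
  [M]: (-1)·-1+(-2)·1+(2)·-1+(1)·-1 = -4
⇒ L^-5 Θ^-2 I^-1 M^-4

{"L": -5, "Θ": -2, "I": -1, "M": -4}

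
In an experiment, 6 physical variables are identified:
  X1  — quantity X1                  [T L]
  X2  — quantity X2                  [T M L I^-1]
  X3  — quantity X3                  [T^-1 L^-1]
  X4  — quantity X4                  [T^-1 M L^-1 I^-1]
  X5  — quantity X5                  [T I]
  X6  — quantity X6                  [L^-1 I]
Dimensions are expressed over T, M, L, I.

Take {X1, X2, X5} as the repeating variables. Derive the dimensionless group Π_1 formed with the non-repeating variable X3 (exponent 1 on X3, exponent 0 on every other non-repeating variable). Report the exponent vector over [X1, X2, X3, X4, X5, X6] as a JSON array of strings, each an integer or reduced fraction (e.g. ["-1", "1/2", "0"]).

["1", "0", "1", "0", "0", "0"]

Exponent matrix [T,M,L,I] × [X1,X2,X3,X4,X5,X6]:
  T: [ 1  1 -1 -1  1  0]
  M: [ 0  1  0  1  0  0]
  L: [ 1  1 -1 -1  0 -1]
  I: [ 0 -1  0 -1  1  1]
Row reduction gives pivot columns X1,X2,X5; rank = 3
Repeat: X1,X2,X5; free: X3,X4,X6
RREF:
  r0: [   1    0   -1   -2    0   -1]
  r1: [   0    1    0    1    0    0]
  r2: [   0    0    0    0    1    1]
  r3: [   0    0    0    0    0    0]
Fix exponent of X3 at 1, X4 at 0, X6 at 0; solve each RREF row for its pivot's exponent:
  r0: exp(X1) + (-1)·1 = 0 ⇒ exp(X1) = 1
  r1: exp(X2) + (0)·1 = 0 ⇒ exp(X2) = 0
  r2: exp(X5) + (0)·1 = 0 ⇒ exp(X5) = 0
Π_1 = X1 · X3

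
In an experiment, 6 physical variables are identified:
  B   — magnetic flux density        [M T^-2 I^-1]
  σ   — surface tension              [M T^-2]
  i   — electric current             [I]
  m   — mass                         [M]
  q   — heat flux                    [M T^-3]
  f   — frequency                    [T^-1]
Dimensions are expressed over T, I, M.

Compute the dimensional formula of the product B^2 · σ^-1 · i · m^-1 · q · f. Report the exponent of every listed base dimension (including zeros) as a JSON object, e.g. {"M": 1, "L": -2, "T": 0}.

{"T": -6, "I": -1, "M": 1}

Exponent matrix [T,I,M] × [B,σ,i,m,q,f]:
  T: [-2 -2  0  0 -3 -1]
  I: [-1  0  1  0  0  0]
  M: [ 1  1  0  1  1  0]
  [T]: (2)·-2+(-1)·-2+(1)·0+(-1)·0+(1)·-3+(1)·-1 = -6
  [I]: (2)·-1+(-1)·0+(1)·1+(-1)·0+(1)·0+(1)·0 = -1
  [M]: (2)·1+(-1)·1+(1)·0+(-1)·1+(1)·1+(1)·0 = 1
⇒ T^-6 I^-1 M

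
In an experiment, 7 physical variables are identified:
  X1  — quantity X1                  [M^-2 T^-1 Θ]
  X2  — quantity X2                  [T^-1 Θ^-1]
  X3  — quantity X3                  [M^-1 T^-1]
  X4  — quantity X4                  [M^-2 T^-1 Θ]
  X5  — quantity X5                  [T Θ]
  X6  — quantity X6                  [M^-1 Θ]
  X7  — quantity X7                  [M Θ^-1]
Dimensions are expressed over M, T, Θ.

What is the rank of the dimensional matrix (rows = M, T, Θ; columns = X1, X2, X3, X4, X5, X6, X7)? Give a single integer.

Exponent matrix [M,T,Θ] × [X1,X2,X3,X4,X5,X6,X7]:
  M: [-2  0 -1 -2  0 -1  1]
  T: [-1 -1 -1 -1  1  0  0]
  Θ: [ 1 -1  0  1  1  1 -1]
RREF → pivots at {X1,X2} ⇒ r = 2

2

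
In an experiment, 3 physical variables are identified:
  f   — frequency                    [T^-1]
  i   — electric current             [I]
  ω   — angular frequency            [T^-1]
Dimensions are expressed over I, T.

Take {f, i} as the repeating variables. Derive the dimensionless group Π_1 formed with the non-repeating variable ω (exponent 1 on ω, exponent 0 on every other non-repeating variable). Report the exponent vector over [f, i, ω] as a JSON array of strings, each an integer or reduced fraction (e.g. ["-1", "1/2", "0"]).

["-1", "0", "1"]

Dimensional matrix (I×T by f×i×ω):
  I: [ 0  1  0]
  T: [-1  0 -1]
RREF → pivots at {f,i} ⇒ r = 2
Pivot set = {f,i}, free = {ω}
RREF:
  r0: [   1    0    1]
  r1: [   0    1    0]
Fix exponent of ω at 1; solve each RREF row for its pivot's exponent:
  r0: exp(f) + (1)·1 = 0 ⇒ exp(f) = -1
  r1: exp(i) + (0)·1 = 0 ⇒ exp(i) = 0
Π_1 = f^-1 · ω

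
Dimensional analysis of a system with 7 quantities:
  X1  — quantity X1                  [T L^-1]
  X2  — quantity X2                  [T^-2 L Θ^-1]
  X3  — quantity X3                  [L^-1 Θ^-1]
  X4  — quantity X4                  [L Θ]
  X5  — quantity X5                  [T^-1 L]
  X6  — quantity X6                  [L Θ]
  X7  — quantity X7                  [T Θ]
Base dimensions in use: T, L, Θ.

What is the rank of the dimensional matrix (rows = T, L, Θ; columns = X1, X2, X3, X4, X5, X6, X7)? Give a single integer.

2

Dimensional matrix (T×L×Θ by X1×X2×X3×X4×X5×X6×X7):
  T: [ 1 -2  0  0 -1  0  1]
  L: [-1  1 -1  1  1  1  0]
  Θ: [ 0 -1 -1  1  0  1  1]
RREF → pivots at {X1,X2} ⇒ r = 2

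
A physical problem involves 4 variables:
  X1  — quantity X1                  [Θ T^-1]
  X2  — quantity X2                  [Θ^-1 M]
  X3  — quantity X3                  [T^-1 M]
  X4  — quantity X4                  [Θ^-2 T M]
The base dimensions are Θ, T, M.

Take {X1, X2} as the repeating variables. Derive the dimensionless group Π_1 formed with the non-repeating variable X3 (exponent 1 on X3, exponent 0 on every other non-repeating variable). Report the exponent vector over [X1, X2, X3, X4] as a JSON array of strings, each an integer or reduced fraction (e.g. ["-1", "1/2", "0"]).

Exponent matrix [Θ,T,M] × [X1,X2,X3,X4]:
  Θ: [ 1 -1  0 -2]
  T: [-1  0 -1  1]
  M: [ 0  1  1  1]
RREF → pivots at {X1,X2} ⇒ r = 2
Pivot set = {X1,X2}, free = {X3,X4}
RREF:
  r0: [   1    0    1   -1]
  r1: [   0    1    1    1]
  r2: [   0    0    0    0]
Fix exponent of X3 at 1, X4 at 0; solve each RREF row for its pivot's exponent:
  r0: exp(X1) + (1)·1 = 0 ⇒ exp(X1) = -1
  r1: exp(X2) + (1)·1 = 0 ⇒ exp(X2) = -1
Π_1 = X1^-1 · X2^-1 · X3

["-1", "-1", "1", "0"]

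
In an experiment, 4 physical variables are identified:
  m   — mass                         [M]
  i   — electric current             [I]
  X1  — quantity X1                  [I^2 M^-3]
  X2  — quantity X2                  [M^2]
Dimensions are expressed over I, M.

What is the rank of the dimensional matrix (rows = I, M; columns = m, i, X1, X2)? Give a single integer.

2

Exponent matrix [I,M] × [m,i,X1,X2]:
  I: [ 0  1  2  0]
  M: [ 1  0 -3  2]
Row reduction gives pivot columns m,i; rank = 2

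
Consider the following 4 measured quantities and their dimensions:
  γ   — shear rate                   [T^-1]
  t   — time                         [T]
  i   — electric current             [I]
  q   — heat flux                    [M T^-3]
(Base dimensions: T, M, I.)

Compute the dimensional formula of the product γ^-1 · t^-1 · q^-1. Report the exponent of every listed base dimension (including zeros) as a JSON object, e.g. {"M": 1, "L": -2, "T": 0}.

Exponent matrix [T,M,I] × [γ,t,i,q]:
  T: [-1  1  0 -3]
  M: [ 0  0  0  1]
  I: [ 0  0  1  0]
  [T]: (-1)·-1+(-1)·1+(-1)·-3 = 3
  [M]: (-1)·0+(-1)·0+(-1)·1 = -1
  [I]: (-1)·0+(-1)·0+(-1)·0 = 0
⇒ T^3 M^-1

{"T": 3, "M": -1, "I": 0}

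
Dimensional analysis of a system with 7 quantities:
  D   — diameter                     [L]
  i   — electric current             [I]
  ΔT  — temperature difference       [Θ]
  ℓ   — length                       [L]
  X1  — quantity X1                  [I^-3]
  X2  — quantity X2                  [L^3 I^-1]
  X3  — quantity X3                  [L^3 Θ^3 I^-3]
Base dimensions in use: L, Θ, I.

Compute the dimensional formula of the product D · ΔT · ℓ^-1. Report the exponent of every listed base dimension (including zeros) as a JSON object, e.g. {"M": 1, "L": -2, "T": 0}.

{"L": 0, "Θ": 1, "I": 0}

Write exponents as rows L,Θ,I / cols D,i,ΔT,ℓ,X1,X2,X3:
  L: [ 1  0  0  1  0  3  3]
  Θ: [ 0  0  1  0  0  0  3]
  I: [ 0  1  0  0 -3 -1 -3]
  [L]: (1)·1+(1)·0+(-1)·1 = 0
  [Θ]: (1)·0+(1)·1+(-1)·0 = 1
  [I]: (1)·0+(1)·0+(-1)·0 = 0
⇒ Θ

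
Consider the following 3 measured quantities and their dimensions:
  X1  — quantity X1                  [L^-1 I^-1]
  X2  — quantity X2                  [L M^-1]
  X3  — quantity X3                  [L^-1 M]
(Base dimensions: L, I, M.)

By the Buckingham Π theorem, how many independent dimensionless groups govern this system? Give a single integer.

Exponent matrix [L,I,M] × [X1,X2,X3]:
  L: [-1  1 -1]
  I: [-1  0  0]
  M: [ 0 -1  1]
RREF → pivots at {X1,X2} ⇒ r = 2
3 vars − rank 2 = 1 Π group

1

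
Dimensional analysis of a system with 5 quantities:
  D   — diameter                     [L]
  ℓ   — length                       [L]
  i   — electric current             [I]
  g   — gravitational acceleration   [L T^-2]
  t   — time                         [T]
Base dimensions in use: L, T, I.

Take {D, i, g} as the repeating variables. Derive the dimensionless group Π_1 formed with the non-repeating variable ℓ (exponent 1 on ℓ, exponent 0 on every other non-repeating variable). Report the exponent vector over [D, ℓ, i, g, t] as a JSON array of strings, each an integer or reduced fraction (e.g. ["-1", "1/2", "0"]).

Exponent matrix [L,T,I] × [D,ℓ,i,g,t]:
  L: [ 1  1  0  1  0]
  T: [ 0  0  0 -2  1]
  I: [ 0  0  1  0  0]
Row reduction gives pivot columns D,i,g; rank = 3
Repeat: D,i,g; free: ℓ,t
RREF:
  r0: [   1    1    0    0  1/2]
  r1: [   0    0    1    0    0]
  r2: [   0    0    0    1 -1/2]
Fix exponent of ℓ at 1, t at 0; solve each RREF row for its pivot's exponent:
  r0: exp(D) + (1)·1 = 0 ⇒ exp(D) = -1
  r1: exp(i) + (0)·1 = 0 ⇒ exp(i) = 0
  r2: exp(g) + (0)·1 = 0 ⇒ exp(g) = 0
Π_1 = D^-1 · ℓ

["-1", "1", "0", "0", "0"]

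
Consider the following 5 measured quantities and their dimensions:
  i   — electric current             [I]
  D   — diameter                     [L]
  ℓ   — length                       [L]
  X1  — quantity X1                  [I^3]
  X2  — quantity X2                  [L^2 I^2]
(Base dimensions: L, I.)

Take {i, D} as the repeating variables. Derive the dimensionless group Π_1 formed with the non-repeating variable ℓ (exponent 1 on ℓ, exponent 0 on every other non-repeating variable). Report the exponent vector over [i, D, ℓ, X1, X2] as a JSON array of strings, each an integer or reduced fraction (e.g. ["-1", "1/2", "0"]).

Write exponents as rows L,I / cols i,D,ℓ,X1,X2:
  L: [ 0  1  1  0  2]
  I: [ 1  0  0  3  2]
Echelon form has 2 nonzero rows (pivots: i,D)
Pivot set = {i,D}, free = {ℓ,X1,X2}
RREF:
  r0: [   1    0    0    3    2]
  r1: [   0    1    1    0    2]
Fix exponent of ℓ at 1, X1 at 0, X2 at 0; solve each RREF row for its pivot's exponent:
  r0: exp(i) + (0)·1 = 0 ⇒ exp(i) = 0
  r1: exp(D) + (1)·1 = 0 ⇒ exp(D) = -1
Π_1 = D^-1 · ℓ

["0", "-1", "1", "0", "0"]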